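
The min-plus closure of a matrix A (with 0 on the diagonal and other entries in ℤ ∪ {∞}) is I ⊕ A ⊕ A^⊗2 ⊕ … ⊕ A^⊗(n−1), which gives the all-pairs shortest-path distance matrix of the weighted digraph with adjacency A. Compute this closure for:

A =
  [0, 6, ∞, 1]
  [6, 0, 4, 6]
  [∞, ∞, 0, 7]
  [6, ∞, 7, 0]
Closure =
  [0, 6, 8, 1]
  [6, 0, 4, 6]
  [13, 19, 0, 7]
  [6, 12, 7, 0]

This is the Floyd-Warshall all-pairs shortest-path computation. For each intermediate vertex k = 0, 1, …, 3, update dist[i][j] ← min(dist[i][j], dist[i][k] + dist[k][j]). The final matrix gives, for each (i, j), the minimum total weight of any directed path from i to j (possibly empty when i = j).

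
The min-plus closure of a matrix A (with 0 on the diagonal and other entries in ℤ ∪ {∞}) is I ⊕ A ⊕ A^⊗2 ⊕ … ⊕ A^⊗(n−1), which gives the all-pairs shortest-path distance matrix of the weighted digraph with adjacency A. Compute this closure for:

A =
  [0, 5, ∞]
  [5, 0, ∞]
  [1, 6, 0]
Closure =
  [0, 5, ∞]
  [5, 0, ∞]
  [1, 6, 0]

This is the Floyd-Warshall all-pairs shortest-path computation. For each intermediate vertex k = 0, 1, …, 2, update dist[i][j] ← min(dist[i][j], dist[i][k] + dist[k][j]). The final matrix gives, for each (i, j), the minimum total weight of any directed path from i to j (possibly empty when i = j).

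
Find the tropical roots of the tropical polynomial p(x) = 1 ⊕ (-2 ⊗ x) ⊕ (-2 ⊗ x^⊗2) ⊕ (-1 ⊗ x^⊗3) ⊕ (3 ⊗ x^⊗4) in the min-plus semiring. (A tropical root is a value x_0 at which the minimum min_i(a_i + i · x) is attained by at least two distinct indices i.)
Roots: {-4, -1, 0, 3}

Each tropical root is a break point of the lower envelope of the lines y = a_i + i · x (there are 5 lines, with slopes 0, 1, ..., 4). Only the lines that attain the minimum somewhere contribute to roots; other lines are dominated. Here the surviving (envelope) indices are i = 4, i = 3, i = 2, i = 1, i = 0.
Intersections between consecutive envelope lines give the roots: for adjacent envelope indices i < j the intersection is x = (a_i − a_j) / (j − i). Reading off the sorted break points: {-4, -1, 0, 3}.
Verification: at each break x_0, at least two indices attain the minimum of min_i(a_i + i · x_0).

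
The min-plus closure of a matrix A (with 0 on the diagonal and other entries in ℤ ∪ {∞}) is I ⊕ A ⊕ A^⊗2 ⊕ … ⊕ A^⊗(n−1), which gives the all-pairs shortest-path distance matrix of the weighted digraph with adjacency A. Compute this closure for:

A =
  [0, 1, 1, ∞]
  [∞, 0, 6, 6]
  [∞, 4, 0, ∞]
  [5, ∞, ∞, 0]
Closure =
  [0, 1, 1, 7]
  [11, 0, 6, 6]
  [15, 4, 0, 10]
  [5, 6, 6, 0]

This is the Floyd-Warshall all-pairs shortest-path computation. For each intermediate vertex k = 0, 1, …, 3, update dist[i][j] ← min(dist[i][j], dist[i][k] + dist[k][j]). The final matrix gives, for each (i, j), the minimum total weight of any directed path from i to j (possibly empty when i = j).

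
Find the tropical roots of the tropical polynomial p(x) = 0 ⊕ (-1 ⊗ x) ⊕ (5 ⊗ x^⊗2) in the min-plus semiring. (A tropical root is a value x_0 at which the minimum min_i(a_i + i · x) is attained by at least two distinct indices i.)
Roots: {-6, 1}

Each tropical root is a break point of the lower envelope of the lines y = a_i + i · x (there are 3 lines, with slopes 0, 1, ..., 2). Only the lines that attain the minimum somewhere contribute to roots; other lines are dominated. Here the surviving (envelope) indices are i = 2, i = 1, i = 0.
Intersections between consecutive envelope lines give the roots: for adjacent envelope indices i < j the intersection is x = (a_i − a_j) / (j − i). Reading off the sorted break points: {-6, 1}.
Verification: at each break x_0, at least two indices attain the minimum of min_i(a_i + i · x_0).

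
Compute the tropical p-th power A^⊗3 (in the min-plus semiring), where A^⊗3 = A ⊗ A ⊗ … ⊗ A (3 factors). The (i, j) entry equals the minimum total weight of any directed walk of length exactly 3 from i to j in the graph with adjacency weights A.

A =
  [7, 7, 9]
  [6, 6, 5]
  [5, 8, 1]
A^⊗3 =
  [15, 18, 11]
  [11, 14, 7]
  [7, 10, 3]

Each entry (A^⊗3)_ij equals the minimum over all length-3 walks i = v_0 → v_1 → … → v_3 = j of Σ_t A[v_t][v_{t+1}]. For example, for (i, j) = (0, 2) we minimise over 9 possible intermediate vertex sequences; the minimum is 11, attained along the walk 0 → 2 → 2 → 2.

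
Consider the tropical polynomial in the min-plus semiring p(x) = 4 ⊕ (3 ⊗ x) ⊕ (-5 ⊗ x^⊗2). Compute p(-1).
p(-1) = -7

A tropical monomial a ⊗ x^⊗i evaluates to a + i · x. Evaluating each term at x = -1:
  Term 0 contributes 4 + 0 · -1 = 4
  Term 1 contributes 3 + 1 · -1 = 2
  Term 2 contributes -5 + 2 · -1 = -7
p(-1) = ⊕ of these = min[4, 2, -7] = -7.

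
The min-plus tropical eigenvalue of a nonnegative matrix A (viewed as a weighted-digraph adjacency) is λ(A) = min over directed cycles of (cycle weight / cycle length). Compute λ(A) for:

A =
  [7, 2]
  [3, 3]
λ(A) = 5/2

Enumerate directed cycles and compute their means (weight / length). Sample:
  cycle 0 → 0: weight = 7, length = 1, mean = 7/1 ≈ 7.000
  cycle 1 → 1: weight = 3, length = 1, mean = 3/1 ≈ 3.000
  cycle 0 → 1 → 0: weight = 5, length = 2, mean = 5/2 ≈ 2.500
  cycle 1 → 0 → 1: weight = 5, length = 2, mean = 5/2 ≈ 2.500
Minimum mean = 2.500, attained e.g. along the cycle 0 → 1 → 0 with weight 5 and length 2. So λ(A) = 5/2 = 5/2.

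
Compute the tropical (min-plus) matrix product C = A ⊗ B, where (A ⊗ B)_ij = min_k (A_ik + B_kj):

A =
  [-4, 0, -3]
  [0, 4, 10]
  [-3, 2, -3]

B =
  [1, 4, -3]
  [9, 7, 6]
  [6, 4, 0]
A ⊗ B =
  [-3, 0, -7]
  [1, 4, -3]
  [-2, 1, -6]

Apply the min-plus product entry-by-entry:
  C[0][0] = min over k of (A[0][0] + B[0][0] = -4 + 1 = -3, A[0][1] + B[1][0] = 0 + 9 = 9, A[0][2] + B[2][0] = -3 + 6 = 3) = -3 (attained at k = 0)
  C[0][1] = min over k of (A[0][0] + B[0][1] = -4 + 4 = 0, A[0][1] + B[1][1] = 0 + 7 = 7, A[0][2] + B[2][1] = -3 + 4 = 1) = 0 (attained at k = 0)
  C[0][2] = min over k of (A[0][0] + B[0][2] = -4 + -3 = -7, A[0][1] + B[1][2] = 0 + 6 = 6, A[0][2] + B[2][2] = -3 + 0 = -3) = -7 (attained at k = 0)
  C[1][0] = min over k of (A[1][0] + B[0][0] = 0 + 1 = 1, A[1][1] + B[1][0] = 4 + 9 = 13, A[1][2] + B[2][0] = 10 + 6 = 16) = 1 (attained at k = 0)
  C[1][1] = min over k of (A[1][0] + B[0][1] = 0 + 4 = 4, A[1][1] + B[1][1] = 4 + 7 = 11, A[1][2] + B[2][1] = 10 + 4 = 14) = 4 (attained at k = 0)
  C[1][2] = min over k of (A[1][0] + B[0][2] = 0 + -3 = -3, A[1][1] + B[1][2] = 4 + 6 = 10, A[1][2] + B[2][2] = 10 + 0 = 10) = -3 (attained at k = 0)
  C[2][0] = min over k of (A[2][0] + B[0][0] = -3 + 1 = -2, A[2][1] + B[1][0] = 2 + 9 = 11, A[2][2] + B[2][0] = -3 + 6 = 3) = -2 (attained at k = 0)
  C[2][1] = min over k of (A[2][0] + B[0][1] = -3 + 4 = 1, A[2][1] + B[1][1] = 2 + 7 = 9, A[2][2] + B[2][1] = -3 + 4 = 1) = 1 (attained at k = 0)
  C[2][2] = min over k of (A[2][0] + B[0][2] = -3 + -3 = -6, A[2][1] + B[1][2] = 2 + 6 = 8, A[2][2] + B[2][2] = -3 + 0 = -3) = -6 (attained at k = 0)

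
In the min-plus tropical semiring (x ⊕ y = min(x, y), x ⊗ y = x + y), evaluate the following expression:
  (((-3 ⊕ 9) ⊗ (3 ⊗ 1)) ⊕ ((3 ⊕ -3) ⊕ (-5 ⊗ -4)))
(((-3 ⊕ 9) ⊗ (3 ⊗ 1)) ⊕ ((3 ⊕ -3) ⊕ (-5 ⊗ -4))) = -9

Expand innermost to outermost. Recall ⊕ takes the minimum of its arguments and ⊗ takes their sum. Working out the expression (((-3 ⊕ 9) ⊗ (3 ⊗ 1)) ⊕ ((3 ⊕ -3) ⊕ (-5 ⊗ -4))) gives -9.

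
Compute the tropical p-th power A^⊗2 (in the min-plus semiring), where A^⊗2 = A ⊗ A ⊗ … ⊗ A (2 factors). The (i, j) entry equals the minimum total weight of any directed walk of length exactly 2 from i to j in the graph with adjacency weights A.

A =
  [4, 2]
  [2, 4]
A^⊗2 =
  [4, 6]
  [6, 4]

Each entry (A^⊗2)_ij equals the minimum over all length-2 walks i = v_0 → v_1 → … → v_2 = j of Σ_t A[v_t][v_{t+1}]. For example, for (i, j) = (0, 1) we minimise over 2 possible intermediate vertex sequences; the minimum is 6, attained along the walk 0 → 0 → 1.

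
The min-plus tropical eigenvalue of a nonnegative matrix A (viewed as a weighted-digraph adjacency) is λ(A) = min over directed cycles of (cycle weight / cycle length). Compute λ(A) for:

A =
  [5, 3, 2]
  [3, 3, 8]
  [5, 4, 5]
λ(A) = 3

Enumerate directed cycles and compute their means (weight / length). Sample:
  cycle 0 → 0: weight = 5, length = 1, mean = 5/1 ≈ 5.000
  cycle 1 → 1: weight = 3, length = 1, mean = 3/1 ≈ 3.000
  cycle 2 → 2: weight = 5, length = 1, mean = 5/1 ≈ 5.000
  cycle 0 → 1 → 0: weight = 6, length = 2, mean = 6/2 ≈ 3.000
  cycle 0 → 2 → 0: weight = 7, length = 2, mean = 7/2 ≈ 3.500
  cycle 1 → 0 → 1: weight = 6, length = 2, mean = 6/2 ≈ 3.000
Minimum mean = 3.000, attained e.g. along the cycle 1 → 1 with weight 3 and length 1. So λ(A) = 3/1 = 3.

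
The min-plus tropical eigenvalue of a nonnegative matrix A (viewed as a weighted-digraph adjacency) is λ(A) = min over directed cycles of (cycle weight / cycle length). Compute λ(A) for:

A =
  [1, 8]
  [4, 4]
λ(A) = 1

Enumerate directed cycles and compute their means (weight / length). Sample:
  cycle 0 → 0: weight = 1, length = 1, mean = 1/1 ≈ 1.000
  cycle 1 → 1: weight = 4, length = 1, mean = 4/1 ≈ 4.000
  cycle 0 → 1 → 0: weight = 12, length = 2, mean = 12/2 ≈ 6.000
  cycle 1 → 0 → 1: weight = 12, length = 2, mean = 12/2 ≈ 6.000
Minimum mean = 1.000, attained e.g. along the cycle 0 → 0 with weight 1 and length 1. So λ(A) = 1/1 = 1.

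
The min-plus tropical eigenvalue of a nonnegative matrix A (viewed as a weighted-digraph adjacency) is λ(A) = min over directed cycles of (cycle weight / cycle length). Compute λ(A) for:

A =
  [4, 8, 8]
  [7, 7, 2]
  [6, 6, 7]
λ(A) = 4

Enumerate directed cycles and compute their means (weight / length). Sample:
  cycle 0 → 0: weight = 4, length = 1, mean = 4/1 ≈ 4.000
  cycle 1 → 1: weight = 7, length = 1, mean = 7/1 ≈ 7.000
  cycle 2 → 2: weight = 7, length = 1, mean = 7/1 ≈ 7.000
  cycle 0 → 1 → 0: weight = 15, length = 2, mean = 15/2 ≈ 7.500
  cycle 0 → 2 → 0: weight = 14, length = 2, mean = 14/2 ≈ 7.000
  cycle 1 → 0 → 1: weight = 15, length = 2, mean = 15/2 ≈ 7.500
Minimum mean = 4.000, attained e.g. along the cycle 0 → 0 with weight 4 and length 1. So λ(A) = 4/1 = 4.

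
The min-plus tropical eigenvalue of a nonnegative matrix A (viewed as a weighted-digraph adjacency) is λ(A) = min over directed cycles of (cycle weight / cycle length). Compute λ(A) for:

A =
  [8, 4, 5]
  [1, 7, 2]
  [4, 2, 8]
λ(A) = 2

Enumerate directed cycles and compute their means (weight / length). Sample:
  cycle 0 → 0: weight = 8, length = 1, mean = 8/1 ≈ 8.000
  cycle 1 → 1: weight = 7, length = 1, mean = 7/1 ≈ 7.000
  cycle 2 → 2: weight = 8, length = 1, mean = 8/1 ≈ 8.000
  cycle 0 → 1 → 0: weight = 5, length = 2, mean = 5/2 ≈ 2.500
  cycle 0 → 2 → 0: weight = 9, length = 2, mean = 9/2 ≈ 4.500
  cycle 1 → 0 → 1: weight = 5, length = 2, mean = 5/2 ≈ 2.500
Minimum mean = 2.000, attained e.g. along the cycle 1 → 2 → 1 with weight 4 and length 2. So λ(A) = 4/2 = 2.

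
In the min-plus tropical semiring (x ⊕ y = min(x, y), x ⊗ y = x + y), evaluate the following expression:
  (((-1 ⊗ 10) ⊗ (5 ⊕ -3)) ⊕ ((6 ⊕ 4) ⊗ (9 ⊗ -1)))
(((-1 ⊗ 10) ⊗ (5 ⊕ -3)) ⊕ ((6 ⊕ 4) ⊗ (9 ⊗ -1))) = 6

Expand innermost to outermost. Recall ⊕ takes the minimum of its arguments and ⊗ takes their sum. Working out the expression (((-1 ⊗ 10) ⊗ (5 ⊕ -3)) ⊕ ((6 ⊕ 4) ⊗ (9 ⊗ -1))) gives 6.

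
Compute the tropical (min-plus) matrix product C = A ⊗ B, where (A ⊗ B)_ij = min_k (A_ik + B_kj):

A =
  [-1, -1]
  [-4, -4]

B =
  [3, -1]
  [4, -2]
A ⊗ B =
  [2, -3]
  [-1, -6]

Apply the min-plus product entry-by-entry:
  C[0][0] = min over k of (A[0][0] + B[0][0] = -1 + 3 = 2, A[0][1] + B[1][0] = -1 + 4 = 3) = 2 (attained at k = 0)
  C[0][1] = min over k of (A[0][0] + B[0][1] = -1 + -1 = -2, A[0][1] + B[1][1] = -1 + -2 = -3) = -3 (attained at k = 1)
  C[1][0] = min over k of (A[1][0] + B[0][0] = -4 + 3 = -1, A[1][1] + B[1][0] = -4 + 4 = 0) = -1 (attained at k = 0)
  C[1][1] = min over k of (A[1][0] + B[0][1] = -4 + -1 = -5, A[1][1] + B[1][1] = -4 + -2 = -6) = -6 (attained at k = 1)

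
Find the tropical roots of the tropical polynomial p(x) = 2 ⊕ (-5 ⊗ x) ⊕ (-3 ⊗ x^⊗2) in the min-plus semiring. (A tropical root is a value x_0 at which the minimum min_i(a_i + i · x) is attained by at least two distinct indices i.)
Roots: {-2, 7}

Each tropical root is a break point of the lower envelope of the lines y = a_i + i · x (there are 3 lines, with slopes 0, 1, ..., 2). Only the lines that attain the minimum somewhere contribute to roots; other lines are dominated. Here the surviving (envelope) indices are i = 2, i = 1, i = 0.
Intersections between consecutive envelope lines give the roots: for adjacent envelope indices i < j the intersection is x = (a_i − a_j) / (j − i). Reading off the sorted break points: {-2, 7}.
Verification: at each break x_0, at least two indices attain the minimum of min_i(a_i + i · x_0).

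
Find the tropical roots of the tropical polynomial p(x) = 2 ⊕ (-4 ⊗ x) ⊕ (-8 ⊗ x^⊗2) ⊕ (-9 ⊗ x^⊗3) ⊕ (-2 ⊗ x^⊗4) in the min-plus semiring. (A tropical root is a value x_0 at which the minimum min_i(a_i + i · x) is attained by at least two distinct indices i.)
Roots: {-7, 1, 4, 6}

Each tropical root is a break point of the lower envelope of the lines y = a_i + i · x (there are 5 lines, with slopes 0, 1, ..., 4). Only the lines that attain the minimum somewhere contribute to roots; other lines are dominated. Here the surviving (envelope) indices are i = 4, i = 3, i = 2, i = 1, i = 0.
Intersections between consecutive envelope lines give the roots: for adjacent envelope indices i < j the intersection is x = (a_i − a_j) / (j − i). Reading off the sorted break points: {-7, 1, 4, 6}.
Verification: at each break x_0, at least two indices attain the minimum of min_i(a_i + i · x_0).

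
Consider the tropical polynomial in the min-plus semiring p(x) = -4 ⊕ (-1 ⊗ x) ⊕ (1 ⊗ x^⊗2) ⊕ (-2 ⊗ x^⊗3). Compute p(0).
p(0) = -4

A tropical monomial a ⊗ x^⊗i evaluates to a + i · x. Evaluating each term at x = 0:
  Term 0 contributes -4 + 0 · 0 = -4
  Term 1 contributes -1 + 1 · 0 = -1
  Term 2 contributes 1 + 2 · 0 = 1
  Term 3 contributes -2 + 3 · 0 = -2
p(0) = ⊕ of these = min[-4, -1, 1, -2] = -4.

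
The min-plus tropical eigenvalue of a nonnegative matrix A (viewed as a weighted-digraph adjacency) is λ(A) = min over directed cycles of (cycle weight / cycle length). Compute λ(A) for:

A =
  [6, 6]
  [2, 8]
λ(A) = 4

Enumerate directed cycles and compute their means (weight / length). Sample:
  cycle 0 → 0: weight = 6, length = 1, mean = 6/1 ≈ 6.000
  cycle 1 → 1: weight = 8, length = 1, mean = 8/1 ≈ 8.000
  cycle 0 → 1 → 0: weight = 8, length = 2, mean = 8/2 ≈ 4.000
  cycle 1 → 0 → 1: weight = 8, length = 2, mean = 8/2 ≈ 4.000
Minimum mean = 4.000, attained e.g. along the cycle 0 → 1 → 0 with weight 8 and length 2. So λ(A) = 8/2 = 4.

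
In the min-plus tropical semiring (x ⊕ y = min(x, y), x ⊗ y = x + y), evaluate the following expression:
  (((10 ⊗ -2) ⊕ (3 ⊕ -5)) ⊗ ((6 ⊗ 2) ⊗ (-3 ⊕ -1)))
(((10 ⊗ -2) ⊕ (3 ⊕ -5)) ⊗ ((6 ⊗ 2) ⊗ (-3 ⊕ -1))) = 0

Expand innermost to outermost. Recall ⊕ takes the minimum of its arguments and ⊗ takes their sum. Working out the expression (((10 ⊗ -2) ⊕ (3 ⊕ -5)) ⊗ ((6 ⊗ 2) ⊗ (-3 ⊕ -1))) gives 0.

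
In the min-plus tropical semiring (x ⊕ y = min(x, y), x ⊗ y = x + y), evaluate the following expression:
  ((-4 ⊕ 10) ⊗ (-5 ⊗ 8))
((-4 ⊕ 10) ⊗ (-5 ⊗ 8)) = -1

Expand innermost to outermost. Recall ⊕ takes the minimum of its arguments and ⊗ takes their sum. Working out the expression ((-4 ⊕ 10) ⊗ (-5 ⊗ 8)) gives -1.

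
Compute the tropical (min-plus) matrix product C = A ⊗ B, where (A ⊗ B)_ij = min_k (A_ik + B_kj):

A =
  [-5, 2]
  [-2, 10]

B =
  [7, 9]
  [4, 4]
A ⊗ B =
  [2, 4]
  [5, 7]

Apply the min-plus product entry-by-entry:
  C[0][0] = min over k of (A[0][0] + B[0][0] = -5 + 7 = 2, A[0][1] + B[1][0] = 2 + 4 = 6) = 2 (attained at k = 0)
  C[0][1] = min over k of (A[0][0] + B[0][1] = -5 + 9 = 4, A[0][1] + B[1][1] = 2 + 4 = 6) = 4 (attained at k = 0)
  C[1][0] = min over k of (A[1][0] + B[0][0] = -2 + 7 = 5, A[1][1] + B[1][0] = 10 + 4 = 14) = 5 (attained at k = 0)
  C[1][1] = min over k of (A[1][0] + B[0][1] = -2 + 9 = 7, A[1][1] + B[1][1] = 10 + 4 = 14) = 7 (attained at k = 0)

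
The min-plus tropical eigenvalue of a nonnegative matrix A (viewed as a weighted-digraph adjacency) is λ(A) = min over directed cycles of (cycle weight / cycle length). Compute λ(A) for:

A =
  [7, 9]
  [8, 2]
λ(A) = 2

Enumerate directed cycles and compute their means (weight / length). Sample:
  cycle 0 → 0: weight = 7, length = 1, mean = 7/1 ≈ 7.000
  cycle 1 → 1: weight = 2, length = 1, mean = 2/1 ≈ 2.000
  cycle 0 → 1 → 0: weight = 17, length = 2, mean = 17/2 ≈ 8.500
  cycle 1 → 0 → 1: weight = 17, length = 2, mean = 17/2 ≈ 8.500
Minimum mean = 2.000, attained e.g. along the cycle 1 → 1 with weight 2 and length 1. So λ(A) = 2/1 = 2.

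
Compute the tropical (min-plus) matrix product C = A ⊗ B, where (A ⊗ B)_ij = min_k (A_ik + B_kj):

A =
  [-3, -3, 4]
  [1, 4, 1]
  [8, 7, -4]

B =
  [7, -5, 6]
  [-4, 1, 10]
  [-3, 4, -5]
A ⊗ B =
  [-7, -8, -1]
  [-2, -4, -4]
  [-7, 0, -9]

Apply the min-plus product entry-by-entry:
  C[0][0] = min over k of (A[0][0] + B[0][0] = -3 + 7 = 4, A[0][1] + B[1][0] = -3 + -4 = -7, A[0][2] + B[2][0] = 4 + -3 = 1) = -7 (attained at k = 1)
  C[0][1] = min over k of (A[0][0] + B[0][1] = -3 + -5 = -8, A[0][1] + B[1][1] = -3 + 1 = -2, A[0][2] + B[2][1] = 4 + 4 = 8) = -8 (attained at k = 0)
  C[0][2] = min over k of (A[0][0] + B[0][2] = -3 + 6 = 3, A[0][1] + B[1][2] = -3 + 10 = 7, A[0][2] + B[2][2] = 4 + -5 = -1) = -1 (attained at k = 2)
  C[1][0] = min over k of (A[1][0] + B[0][0] = 1 + 7 = 8, A[1][1] + B[1][0] = 4 + -4 = 0, A[1][2] + B[2][0] = 1 + -3 = -2) = -2 (attained at k = 2)
  C[1][1] = min over k of (A[1][0] + B[0][1] = 1 + -5 = -4, A[1][1] + B[1][1] = 4 + 1 = 5, A[1][2] + B[2][1] = 1 + 4 = 5) = -4 (attained at k = 0)
  C[1][2] = min over k of (A[1][0] + B[0][2] = 1 + 6 = 7, A[1][1] + B[1][2] = 4 + 10 = 14, A[1][2] + B[2][2] = 1 + -5 = -4) = -4 (attained at k = 2)
  C[2][0] = min over k of (A[2][0] + B[0][0] = 8 + 7 = 15, A[2][1] + B[1][0] = 7 + -4 = 3, A[2][2] + B[2][0] = -4 + -3 = -7) = -7 (attained at k = 2)
  C[2][1] = min over k of (A[2][0] + B[0][1] = 8 + -5 = 3, A[2][1] + B[1][1] = 7 + 1 = 8, A[2][2] + B[2][1] = -4 + 4 = 0) = 0 (attained at k = 2)
  C[2][2] = min over k of (A[2][0] + B[0][2] = 8 + 6 = 14, A[2][1] + B[1][2] = 7 + 10 = 17, A[2][2] + B[2][2] = -4 + -5 = -9) = -9 (attained at k = 2)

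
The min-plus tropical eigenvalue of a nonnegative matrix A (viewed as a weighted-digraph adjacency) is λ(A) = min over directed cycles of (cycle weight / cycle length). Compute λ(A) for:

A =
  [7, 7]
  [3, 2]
λ(A) = 2

Enumerate directed cycles and compute their means (weight / length). Sample:
  cycle 0 → 0: weight = 7, length = 1, mean = 7/1 ≈ 7.000
  cycle 1 → 1: weight = 2, length = 1, mean = 2/1 ≈ 2.000
  cycle 0 → 1 → 0: weight = 10, length = 2, mean = 10/2 ≈ 5.000
  cycle 1 → 0 → 1: weight = 10, length = 2, mean = 10/2 ≈ 5.000
Minimum mean = 2.000, attained e.g. along the cycle 1 → 1 with weight 2 and length 1. So λ(A) = 2/1 = 2.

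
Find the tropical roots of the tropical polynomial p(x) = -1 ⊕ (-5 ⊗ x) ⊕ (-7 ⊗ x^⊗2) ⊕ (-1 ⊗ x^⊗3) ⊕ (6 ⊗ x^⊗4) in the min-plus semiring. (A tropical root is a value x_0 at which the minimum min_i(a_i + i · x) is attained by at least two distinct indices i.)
Roots: {-7, -6, 2, 4}

Each tropical root is a break point of the lower envelope of the lines y = a_i + i · x (there are 5 lines, with slopes 0, 1, ..., 4). Only the lines that attain the minimum somewhere contribute to roots; other lines are dominated. Here the surviving (envelope) indices are i = 4, i = 3, i = 2, i = 1, i = 0.
Intersections between consecutive envelope lines give the roots: for adjacent envelope indices i < j the intersection is x = (a_i − a_j) / (j − i). Reading off the sorted break points: {-7, -6, 2, 4}.
Verification: at each break x_0, at least two indices attain the minimum of min_i(a_i + i · x_0).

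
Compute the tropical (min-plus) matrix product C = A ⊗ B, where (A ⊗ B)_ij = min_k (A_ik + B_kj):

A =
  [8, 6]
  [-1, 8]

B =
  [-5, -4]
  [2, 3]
A ⊗ B =
  [3, 4]
  [-6, -5]

Apply the min-plus product entry-by-entry:
  C[0][0] = min over k of (A[0][0] + B[0][0] = 8 + -5 = 3, A[0][1] + B[1][0] = 6 + 2 = 8) = 3 (attained at k = 0)
  C[0][1] = min over k of (A[0][0] + B[0][1] = 8 + -4 = 4, A[0][1] + B[1][1] = 6 + 3 = 9) = 4 (attained at k = 0)
  C[1][0] = min over k of (A[1][0] + B[0][0] = -1 + -5 = -6, A[1][1] + B[1][0] = 8 + 2 = 10) = -6 (attained at k = 0)
  C[1][1] = min over k of (A[1][0] + B[0][1] = -1 + -4 = -5, A[1][1] + B[1][1] = 8 + 3 = 11) = -5 (attained at k = 0)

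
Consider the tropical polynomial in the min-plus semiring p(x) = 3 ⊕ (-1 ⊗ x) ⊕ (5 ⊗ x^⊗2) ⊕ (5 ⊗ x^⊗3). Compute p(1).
p(1) = 0

A tropical monomial a ⊗ x^⊗i evaluates to a + i · x. Evaluating each term at x = 1:
  Term 0 contributes 3 + 0 · 1 = 3
  Term 1 contributes -1 + 1 · 1 = 0
  Term 2 contributes 5 + 2 · 1 = 7
  Term 3 contributes 5 + 3 · 1 = 8
p(1) = ⊕ of these = min[3, 0, 7, 8] = 0.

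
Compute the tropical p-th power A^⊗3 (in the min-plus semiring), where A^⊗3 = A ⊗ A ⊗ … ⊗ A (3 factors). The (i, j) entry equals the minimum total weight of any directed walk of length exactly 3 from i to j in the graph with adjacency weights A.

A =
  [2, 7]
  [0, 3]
A^⊗3 =
  [6, 11]
  [4, 9]

Each entry (A^⊗3)_ij equals the minimum over all length-3 walks i = v_0 → v_1 → … → v_3 = j of Σ_t A[v_t][v_{t+1}]. For example, for (i, j) = (0, 1) we minimise over 4 possible intermediate vertex sequences; the minimum is 11, attained along the walk 0 → 0 → 0 → 1.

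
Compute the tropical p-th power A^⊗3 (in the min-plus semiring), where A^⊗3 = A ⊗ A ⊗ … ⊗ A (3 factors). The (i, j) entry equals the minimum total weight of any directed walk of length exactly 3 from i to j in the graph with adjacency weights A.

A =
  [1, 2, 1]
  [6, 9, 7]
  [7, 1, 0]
A^⊗3 =
  [3, 2, 1]
  [8, 8, 7]
  [7, 1, 0]

Each entry (A^⊗3)_ij equals the minimum over all length-3 walks i = v_0 → v_1 → … → v_3 = j of Σ_t A[v_t][v_{t+1}]. For example, for (i, j) = (0, 2) we minimise over 9 possible intermediate vertex sequences; the minimum is 1, attained along the walk 0 → 2 → 2 → 2.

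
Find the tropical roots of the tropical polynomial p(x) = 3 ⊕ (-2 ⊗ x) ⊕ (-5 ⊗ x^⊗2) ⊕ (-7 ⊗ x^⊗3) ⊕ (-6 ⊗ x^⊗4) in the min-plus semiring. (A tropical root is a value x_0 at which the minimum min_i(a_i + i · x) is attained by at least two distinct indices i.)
Roots: {-1, 2, 3, 5}

Each tropical root is a break point of the lower envelope of the lines y = a_i + i · x (there are 5 lines, with slopes 0, 1, ..., 4). Only the lines that attain the minimum somewhere contribute to roots; other lines are dominated. Here the surviving (envelope) indices are i = 4, i = 3, i = 2, i = 1, i = 0.
Intersections between consecutive envelope lines give the roots: for adjacent envelope indices i < j the intersection is x = (a_i − a_j) / (j − i). Reading off the sorted break points: {-1, 2, 3, 5}.
Verification: at each break x_0, at least two indices attain the minimum of min_i(a_i + i · x_0).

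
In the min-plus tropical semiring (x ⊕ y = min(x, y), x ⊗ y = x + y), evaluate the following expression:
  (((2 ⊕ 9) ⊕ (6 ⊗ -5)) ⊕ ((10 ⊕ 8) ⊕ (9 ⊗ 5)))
(((2 ⊕ 9) ⊕ (6 ⊗ -5)) ⊕ ((10 ⊕ 8) ⊕ (9 ⊗ 5))) = 1

Expand innermost to outermost. Recall ⊕ takes the minimum of its arguments and ⊗ takes their sum. Working out the expression (((2 ⊕ 9) ⊕ (6 ⊗ -5)) ⊕ ((10 ⊕ 8) ⊕ (9 ⊗ 5))) gives 1.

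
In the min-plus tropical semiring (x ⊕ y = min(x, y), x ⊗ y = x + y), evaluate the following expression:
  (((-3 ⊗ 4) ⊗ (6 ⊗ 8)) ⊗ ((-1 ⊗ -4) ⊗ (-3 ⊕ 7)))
(((-3 ⊗ 4) ⊗ (6 ⊗ 8)) ⊗ ((-1 ⊗ -4) ⊗ (-3 ⊕ 7))) = 7

Expand innermost to outermost. Recall ⊕ takes the minimum of its arguments and ⊗ takes their sum. Working out the expression (((-3 ⊗ 4) ⊗ (6 ⊗ 8)) ⊗ ((-1 ⊗ -4) ⊗ (-3 ⊕ 7))) gives 7.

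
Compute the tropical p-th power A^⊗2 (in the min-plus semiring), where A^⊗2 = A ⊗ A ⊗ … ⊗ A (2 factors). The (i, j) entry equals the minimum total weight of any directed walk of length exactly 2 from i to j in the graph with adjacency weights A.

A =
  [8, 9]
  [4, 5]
A^⊗2 =
  [13, 14]
  [9, 10]

Each entry (A^⊗2)_ij equals the minimum over all length-2 walks i = v_0 → v_1 → … → v_2 = j of Σ_t A[v_t][v_{t+1}]. For example, for (i, j) = (0, 1) we minimise over 2 possible intermediate vertex sequences; the minimum is 14, attained along the walk 0 → 1 → 1.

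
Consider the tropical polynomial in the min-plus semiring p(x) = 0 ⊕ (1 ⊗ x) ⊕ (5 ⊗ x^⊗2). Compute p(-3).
p(-3) = -2

A tropical monomial a ⊗ x^⊗i evaluates to a + i · x. Evaluating each term at x = -3:
  Term 0 contributes 0 + 0 · -3 = 0
  Term 1 contributes 1 + 1 · -3 = -2
  Term 2 contributes 5 + 2 · -3 = -1
p(-3) = ⊕ of these = min[0, -2, -1] = -2.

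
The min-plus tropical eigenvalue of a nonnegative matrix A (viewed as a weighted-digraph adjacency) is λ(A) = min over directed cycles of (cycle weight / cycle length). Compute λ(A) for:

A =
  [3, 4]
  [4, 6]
λ(A) = 3

Enumerate directed cycles and compute their means (weight / length). Sample:
  cycle 0 → 0: weight = 3, length = 1, mean = 3/1 ≈ 3.000
  cycle 1 → 1: weight = 6, length = 1, mean = 6/1 ≈ 6.000
  cycle 0 → 1 → 0: weight = 8, length = 2, mean = 8/2 ≈ 4.000
  cycle 1 → 0 → 1: weight = 8, length = 2, mean = 8/2 ≈ 4.000
Minimum mean = 3.000, attained e.g. along the cycle 0 → 0 with weight 3 and length 1. So λ(A) = 3/1 = 3.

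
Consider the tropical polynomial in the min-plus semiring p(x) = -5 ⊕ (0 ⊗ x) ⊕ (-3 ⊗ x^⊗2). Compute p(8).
p(8) = -5

A tropical monomial a ⊗ x^⊗i evaluates to a + i · x. Evaluating each term at x = 8:
  Term 0 contributes -5 + 0 · 8 = -5
  Term 1 contributes 0 + 1 · 8 = 8
  Term 2 contributes -3 + 2 · 8 = 13
p(8) = ⊕ of these = min[-5, 8, 13] = -5.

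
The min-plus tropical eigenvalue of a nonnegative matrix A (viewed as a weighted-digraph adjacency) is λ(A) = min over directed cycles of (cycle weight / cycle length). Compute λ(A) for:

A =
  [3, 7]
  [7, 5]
λ(A) = 3

Enumerate directed cycles and compute their means (weight / length). Sample:
  cycle 0 → 0: weight = 3, length = 1, mean = 3/1 ≈ 3.000
  cycle 1 → 1: weight = 5, length = 1, mean = 5/1 ≈ 5.000
  cycle 0 → 1 → 0: weight = 14, length = 2, mean = 14/2 ≈ 7.000
  cycle 1 → 0 → 1: weight = 14, length = 2, mean = 14/2 ≈ 7.000
Minimum mean = 3.000, attained e.g. along the cycle 0 → 0 with weight 3 and length 1. So λ(A) = 3/1 = 3.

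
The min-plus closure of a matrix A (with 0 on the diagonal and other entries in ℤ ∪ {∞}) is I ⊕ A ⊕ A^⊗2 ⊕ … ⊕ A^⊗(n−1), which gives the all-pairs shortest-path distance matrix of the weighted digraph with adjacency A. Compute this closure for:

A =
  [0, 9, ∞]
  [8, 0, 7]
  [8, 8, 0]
Closure =
  [0, 9, 16]
  [8, 0, 7]
  [8, 8, 0]

This is the Floyd-Warshall all-pairs shortest-path computation. For each intermediate vertex k = 0, 1, …, 2, update dist[i][j] ← min(dist[i][j], dist[i][k] + dist[k][j]). The final matrix gives, for each (i, j), the minimum total weight of any directed path from i to j (possibly empty when i = j).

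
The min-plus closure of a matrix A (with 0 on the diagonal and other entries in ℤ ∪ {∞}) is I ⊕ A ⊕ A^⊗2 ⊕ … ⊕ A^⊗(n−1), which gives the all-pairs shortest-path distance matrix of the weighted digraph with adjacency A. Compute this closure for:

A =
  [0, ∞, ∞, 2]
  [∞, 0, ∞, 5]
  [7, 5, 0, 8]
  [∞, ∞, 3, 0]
Closure =
  [0, 10, 5, 2]
  [15, 0, 8, 5]
  [7, 5, 0, 8]
  [10, 8, 3, 0]

This is the Floyd-Warshall all-pairs shortest-path computation. For each intermediate vertex k = 0, 1, …, 3, update dist[i][j] ← min(dist[i][j], dist[i][k] + dist[k][j]). The final matrix gives, for each (i, j), the minimum total weight of any directed path from i to j (possibly empty when i = j).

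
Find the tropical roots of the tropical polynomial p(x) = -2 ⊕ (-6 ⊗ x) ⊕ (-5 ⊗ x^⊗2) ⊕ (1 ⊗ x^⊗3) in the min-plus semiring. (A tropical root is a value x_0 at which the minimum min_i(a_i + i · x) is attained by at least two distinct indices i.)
Roots: {-6, -1, 4}

Each tropical root is a break point of the lower envelope of the lines y = a_i + i · x (there are 4 lines, with slopes 0, 1, ..., 3). Only the lines that attain the minimum somewhere contribute to roots; other lines are dominated. Here the surviving (envelope) indices are i = 3, i = 2, i = 1, i = 0.
Intersections between consecutive envelope lines give the roots: for adjacent envelope indices i < j the intersection is x = (a_i − a_j) / (j − i). Reading off the sorted break points: {-6, -1, 4}.
Verification: at each break x_0, at least two indices attain the minimum of min_i(a_i + i · x_0).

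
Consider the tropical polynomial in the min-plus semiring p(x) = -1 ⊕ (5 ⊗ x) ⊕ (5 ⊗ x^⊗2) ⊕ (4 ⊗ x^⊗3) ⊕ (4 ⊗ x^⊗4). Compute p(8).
p(8) = -1

A tropical monomial a ⊗ x^⊗i evaluates to a + i · x. Evaluating each term at x = 8:
  Term 0 contributes -1 + 0 · 8 = -1
  Term 1 contributes 5 + 1 · 8 = 13
  Term 2 contributes 5 + 2 · 8 = 21
  Term 3 contributes 4 + 3 · 8 = 28
  Term 4 contributes 4 + 4 · 8 = 36
p(8) = ⊕ of these = min[-1, 13, 21, 28, 36] = -1.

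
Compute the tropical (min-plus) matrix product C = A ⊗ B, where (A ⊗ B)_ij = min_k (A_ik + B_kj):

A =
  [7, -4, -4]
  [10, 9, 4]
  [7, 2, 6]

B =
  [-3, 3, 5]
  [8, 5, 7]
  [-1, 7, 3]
A ⊗ B =
  [-5, 1, -1]
  [3, 11, 7]
  [4, 7, 9]

Apply the min-plus product entry-by-entry:
  C[0][0] = min over k of (A[0][0] + B[0][0] = 7 + -3 = 4, A[0][1] + B[1][0] = -4 + 8 = 4, A[0][2] + B[2][0] = -4 + -1 = -5) = -5 (attained at k = 2)
  C[0][1] = min over k of (A[0][0] + B[0][1] = 7 + 3 = 10, A[0][1] + B[1][1] = -4 + 5 = 1, A[0][2] + B[2][1] = -4 + 7 = 3) = 1 (attained at k = 1)
  C[0][2] = min over k of (A[0][0] + B[0][2] = 7 + 5 = 12, A[0][1] + B[1][2] = -4 + 7 = 3, A[0][2] + B[2][2] = -4 + 3 = -1) = -1 (attained at k = 2)
  C[1][0] = min over k of (A[1][0] + B[0][0] = 10 + -3 = 7, A[1][1] + B[1][0] = 9 + 8 = 17, A[1][2] + B[2][0] = 4 + -1 = 3) = 3 (attained at k = 2)
  C[1][1] = min over k of (A[1][0] + B[0][1] = 10 + 3 = 13, A[1][1] + B[1][1] = 9 + 5 = 14, A[1][2] + B[2][1] = 4 + 7 = 11) = 11 (attained at k = 2)
  C[1][2] = min over k of (A[1][0] + B[0][2] = 10 + 5 = 15, A[1][1] + B[1][2] = 9 + 7 = 16, A[1][2] + B[2][2] = 4 + 3 = 7) = 7 (attained at k = 2)
  C[2][0] = min over k of (A[2][0] + B[0][0] = 7 + -3 = 4, A[2][1] + B[1][0] = 2 + 8 = 10, A[2][2] + B[2][0] = 6 + -1 = 5) = 4 (attained at k = 0)
  C[2][1] = min over k of (A[2][0] + B[0][1] = 7 + 3 = 10, A[2][1] + B[1][1] = 2 + 5 = 7, A[2][2] + B[2][1] = 6 + 7 = 13) = 7 (attained at k = 1)
  C[2][2] = min over k of (A[2][0] + B[0][2] = 7 + 5 = 12, A[2][1] + B[1][2] = 2 + 7 = 9, A[2][2] + B[2][2] = 6 + 3 = 9) = 9 (attained at k = 1)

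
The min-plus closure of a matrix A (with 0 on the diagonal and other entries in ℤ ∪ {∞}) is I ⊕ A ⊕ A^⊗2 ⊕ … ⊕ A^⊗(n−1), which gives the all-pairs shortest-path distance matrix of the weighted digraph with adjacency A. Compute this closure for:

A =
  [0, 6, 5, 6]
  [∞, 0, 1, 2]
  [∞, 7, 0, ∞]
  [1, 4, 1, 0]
Closure =
  [0, 6, 5, 6]
  [3, 0, 1, 2]
  [10, 7, 0, 9]
  [1, 4, 1, 0]

This is the Floyd-Warshall all-pairs shortest-path computation. For each intermediate vertex k = 0, 1, …, 3, update dist[i][j] ← min(dist[i][j], dist[i][k] + dist[k][j]). The final matrix gives, for each (i, j), the minimum total weight of any directed path from i to j (possibly empty when i = j).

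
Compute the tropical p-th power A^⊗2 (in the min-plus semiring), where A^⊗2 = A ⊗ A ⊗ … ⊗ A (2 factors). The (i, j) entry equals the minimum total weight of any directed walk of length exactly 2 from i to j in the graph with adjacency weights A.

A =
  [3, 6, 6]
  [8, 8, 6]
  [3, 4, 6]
A^⊗2 =
  [6, 9, 9]
  [9, 10, 12]
  [6, 9, 9]

Each entry (A^⊗2)_ij equals the minimum over all length-2 walks i = v_0 → v_1 → … → v_2 = j of Σ_t A[v_t][v_{t+1}]. For example, for (i, j) = (0, 2) we minimise over 3 possible intermediate vertex sequences; the minimum is 9, attained along the walk 0 → 0 → 2.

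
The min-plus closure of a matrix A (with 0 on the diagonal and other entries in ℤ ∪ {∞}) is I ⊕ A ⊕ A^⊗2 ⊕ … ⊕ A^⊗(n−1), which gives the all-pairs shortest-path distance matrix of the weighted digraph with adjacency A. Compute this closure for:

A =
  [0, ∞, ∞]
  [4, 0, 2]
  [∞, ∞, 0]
Closure =
  [0, ∞, ∞]
  [4, 0, 2]
  [∞, ∞, 0]

This is the Floyd-Warshall all-pairs shortest-path computation. For each intermediate vertex k = 0, 1, …, 2, update dist[i][j] ← min(dist[i][j], dist[i][k] + dist[k][j]). The final matrix gives, for each (i, j), the minimum total weight of any directed path from i to j (possibly empty when i = j).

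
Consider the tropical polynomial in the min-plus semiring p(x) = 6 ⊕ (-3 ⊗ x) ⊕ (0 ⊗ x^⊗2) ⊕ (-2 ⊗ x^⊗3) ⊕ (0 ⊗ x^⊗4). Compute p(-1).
p(-1) = -5

A tropical monomial a ⊗ x^⊗i evaluates to a + i · x. Evaluating each term at x = -1:
  Term 0 contributes 6 + 0 · -1 = 6
  Term 1 contributes -3 + 1 · -1 = -4
  Term 2 contributes 0 + 2 · -1 = -2
  Term 3 contributes -2 + 3 · -1 = -5
  Term 4 contributes 0 + 4 · -1 = -4
p(-1) = ⊕ of these = min[6, -4, -2, -5, -4] = -5.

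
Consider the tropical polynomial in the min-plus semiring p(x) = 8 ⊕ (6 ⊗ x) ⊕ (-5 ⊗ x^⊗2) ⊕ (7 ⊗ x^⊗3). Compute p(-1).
p(-1) = -7

A tropical monomial a ⊗ x^⊗i evaluates to a + i · x. Evaluating each term at x = -1:
  Term 0 contributes 8 + 0 · -1 = 8
  Term 1 contributes 6 + 1 · -1 = 5
  Term 2 contributes -5 + 2 · -1 = -7
  Term 3 contributes 7 + 3 · -1 = 4
p(-1) = ⊕ of these = min[8, 5, -7, 4] = -7.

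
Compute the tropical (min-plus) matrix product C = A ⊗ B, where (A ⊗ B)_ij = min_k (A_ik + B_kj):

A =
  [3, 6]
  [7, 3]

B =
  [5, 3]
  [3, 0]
A ⊗ B =
  [8, 6]
  [6, 3]

Apply the min-plus product entry-by-entry:
  C[0][0] = min over k of (A[0][0] + B[0][0] = 3 + 5 = 8, A[0][1] + B[1][0] = 6 + 3 = 9) = 8 (attained at k = 0)
  C[0][1] = min over k of (A[0][0] + B[0][1] = 3 + 3 = 6, A[0][1] + B[1][1] = 6 + 0 = 6) = 6 (attained at k = 0)
  C[1][0] = min over k of (A[1][0] + B[0][0] = 7 + 5 = 12, A[1][1] + B[1][0] = 3 + 3 = 6) = 6 (attained at k = 1)
  C[1][1] = min over k of (A[1][0] + B[0][1] = 7 + 3 = 10, A[1][1] + B[1][1] = 3 + 0 = 3) = 3 (attained at k = 1)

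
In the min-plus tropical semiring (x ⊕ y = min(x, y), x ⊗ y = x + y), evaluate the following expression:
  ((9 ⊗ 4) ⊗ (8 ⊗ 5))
((9 ⊗ 4) ⊗ (8 ⊗ 5)) = 26

Expand innermost to outermost. Recall ⊕ takes the minimum of its arguments and ⊗ takes their sum. Working out the expression ((9 ⊗ 4) ⊗ (8 ⊗ 5)) gives 26.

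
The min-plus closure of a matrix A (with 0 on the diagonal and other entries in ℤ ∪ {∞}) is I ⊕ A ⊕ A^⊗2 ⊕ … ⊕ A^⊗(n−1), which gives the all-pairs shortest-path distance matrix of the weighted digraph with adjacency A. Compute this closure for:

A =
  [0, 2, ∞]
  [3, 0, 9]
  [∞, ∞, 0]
Closure =
  [0, 2, 11]
  [3, 0, 9]
  [∞, ∞, 0]

This is the Floyd-Warshall all-pairs shortest-path computation. For each intermediate vertex k = 0, 1, …, 2, update dist[i][j] ← min(dist[i][j], dist[i][k] + dist[k][j]). The final matrix gives, for each (i, j), the minimum total weight of any directed path from i to j (possibly empty when i = j).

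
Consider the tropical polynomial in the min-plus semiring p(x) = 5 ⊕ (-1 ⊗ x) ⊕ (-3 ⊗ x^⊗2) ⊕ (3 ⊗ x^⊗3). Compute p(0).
p(0) = -3

A tropical monomial a ⊗ x^⊗i evaluates to a + i · x. Evaluating each term at x = 0:
  Term 0 contributes 5 + 0 · 0 = 5
  Term 1 contributes -1 + 1 · 0 = -1
  Term 2 contributes -3 + 2 · 0 = -3
  Term 3 contributes 3 + 3 · 0 = 3
p(0) = ⊕ of these = min[5, -1, -3, 3] = -3.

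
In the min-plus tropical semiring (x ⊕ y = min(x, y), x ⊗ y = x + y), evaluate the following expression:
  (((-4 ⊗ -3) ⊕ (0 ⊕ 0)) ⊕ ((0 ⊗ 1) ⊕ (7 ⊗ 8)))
(((-4 ⊗ -3) ⊕ (0 ⊕ 0)) ⊕ ((0 ⊗ 1) ⊕ (7 ⊗ 8))) = -7

Expand innermost to outermost. Recall ⊕ takes the minimum of its arguments and ⊗ takes their sum. Working out the expression (((-4 ⊗ -3) ⊕ (0 ⊕ 0)) ⊕ ((0 ⊗ 1) ⊕ (7 ⊗ 8))) gives -7.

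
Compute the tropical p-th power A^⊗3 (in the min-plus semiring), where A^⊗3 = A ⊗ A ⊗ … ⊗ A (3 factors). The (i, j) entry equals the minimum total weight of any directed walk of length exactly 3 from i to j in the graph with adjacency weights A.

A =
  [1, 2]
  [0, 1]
A^⊗3 =
  [3, 4]
  [2, 3]

Each entry (A^⊗3)_ij equals the minimum over all length-3 walks i = v_0 → v_1 → … → v_3 = j of Σ_t A[v_t][v_{t+1}]. For example, for (i, j) = (0, 1) we minimise over 4 possible intermediate vertex sequences; the minimum is 4, attained along the walk 0 → 0 → 0 → 1.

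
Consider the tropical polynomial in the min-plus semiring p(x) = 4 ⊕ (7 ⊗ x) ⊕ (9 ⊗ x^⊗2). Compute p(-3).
p(-3) = 3

A tropical monomial a ⊗ x^⊗i evaluates to a + i · x. Evaluating each term at x = -3:
  Term 0 contributes 4 + 0 · -3 = 4
  Term 1 contributes 7 + 1 · -3 = 4
  Term 2 contributes 9 + 2 · -3 = 3
p(-3) = ⊕ of these = min[4, 4, 3] = 3.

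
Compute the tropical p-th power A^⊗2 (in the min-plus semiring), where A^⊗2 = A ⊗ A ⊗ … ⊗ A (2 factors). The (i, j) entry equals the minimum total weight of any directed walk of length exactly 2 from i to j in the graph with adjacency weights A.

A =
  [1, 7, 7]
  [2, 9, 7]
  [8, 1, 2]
A^⊗2 =
  [2, 8, 8]
  [3, 8, 9]
  [3, 3, 4]

Each entry (A^⊗2)_ij equals the minimum over all length-2 walks i = v_0 → v_1 → … → v_2 = j of Σ_t A[v_t][v_{t+1}]. For example, for (i, j) = (0, 2) we minimise over 3 possible intermediate vertex sequences; the minimum is 8, attained along the walk 0 → 0 → 2.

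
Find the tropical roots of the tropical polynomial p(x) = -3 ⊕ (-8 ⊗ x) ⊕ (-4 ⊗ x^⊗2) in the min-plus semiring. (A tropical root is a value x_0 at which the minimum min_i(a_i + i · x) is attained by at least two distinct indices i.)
Roots: {-4, 5}

Each tropical root is a break point of the lower envelope of the lines y = a_i + i · x (there are 3 lines, with slopes 0, 1, ..., 2). Only the lines that attain the minimum somewhere contribute to roots; other lines are dominated. Here the surviving (envelope) indices are i = 2, i = 1, i = 0.
Intersections between consecutive envelope lines give the roots: for adjacent envelope indices i < j the intersection is x = (a_i − a_j) / (j − i). Reading off the sorted break points: {-4, 5}.
Verification: at each break x_0, at least two indices attain the minimum of min_i(a_i + i · x_0).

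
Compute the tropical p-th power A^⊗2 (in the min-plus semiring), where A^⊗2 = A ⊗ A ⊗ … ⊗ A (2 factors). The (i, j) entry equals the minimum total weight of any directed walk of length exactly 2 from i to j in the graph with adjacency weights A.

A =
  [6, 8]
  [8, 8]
A^⊗2 =
  [12, 14]
  [14, 16]

Each entry (A^⊗2)_ij equals the minimum over all length-2 walks i = v_0 → v_1 → … → v_2 = j of Σ_t A[v_t][v_{t+1}]. For example, for (i, j) = (0, 1) we minimise over 2 possible intermediate vertex sequences; the minimum is 14, attained along the walk 0 → 0 → 1.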